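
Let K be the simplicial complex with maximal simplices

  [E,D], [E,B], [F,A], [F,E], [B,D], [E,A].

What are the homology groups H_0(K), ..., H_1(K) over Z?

H_0 = Z,  H_1 = Z^2.

K has 5 vertices, 6 edges.
rank ∂_0 = 0, rank ∂_1 = 4 ⇒ b_0 = 5 − 0 − 4 = 1; all invariant factors of ∂_1 are 1 so no torsion. So H_0 = Z.
rank ∂_1 = 4, rank ∂_2 = 0 ⇒ b_1 = 6 − 4 − 0 = 2. So H_1 = Z^2.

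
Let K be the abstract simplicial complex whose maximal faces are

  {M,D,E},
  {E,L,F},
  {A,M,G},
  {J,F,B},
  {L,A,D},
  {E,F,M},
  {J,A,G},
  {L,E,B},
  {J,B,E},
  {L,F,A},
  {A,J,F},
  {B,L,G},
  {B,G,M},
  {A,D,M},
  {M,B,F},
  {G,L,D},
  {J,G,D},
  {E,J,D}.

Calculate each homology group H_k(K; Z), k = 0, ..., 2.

H_0 = Z,  H_1 = Z ⊕ Z_2,  H_2 = 0.

K has 9 vertices, 27 edges, 18 triangles.
rank ∂_0 = 0, rank ∂_1 = 8 ⇒ b_0 = 9 − 0 − 8 = 1; all invariant factors of ∂_1 are 1 so no torsion. So H_0 = Z.
rank ∂_1 = 8, rank ∂_2 = 18 ⇒ b_1 = 27 − 8 − 18 = 1; ∂_2 has invariant factor(s) [2] giving torsion. So H_1 = Z ⊕ Z_2.
rank ∂_2 = 18, rank ∂_3 = 0 ⇒ b_2 = 18 − 18 − 0 = 0. So H_2 = 0.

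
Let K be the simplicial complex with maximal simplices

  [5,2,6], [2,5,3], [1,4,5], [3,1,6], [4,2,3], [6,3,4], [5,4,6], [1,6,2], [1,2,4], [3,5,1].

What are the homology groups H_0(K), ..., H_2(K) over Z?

Fix the vertex order 1 < 2 < 3 < 4 < 5 < 6 and write every simplex with vertices in increasing order. Then dim K = 2 and the simplices of K are:

  0-simplices (6): [1], [2], [3], [4], [5], [6]
  1-simplices (15): [1,2], [1,3], [1,4], [1,5], [1,6], [2,3], [2,4], [2,5], [2,6], [3,4], [3,5], [3,6], [4,5], [4,6], [5,6]
  2-simplices (10): [1,2,4], [1,2,6], [1,3,5], [1,3,6], [1,4,5], [2,3,4], [2,3,5], [2,5,6], [3,4,6], [4,5,6]

Hence C_0 ≅ Z^6, C_1 ≅ Z^15, C_2 ≅ Z^10.

Boundary ∂_1: C_1 → C_0 is given by ∂[p,q] = [q] − [p]. For instance
  ∂[3,5] = [5] − [3].
The resulting 6×15 matrix has rank 5, and its Smith normal form has invariant factors (1,1,1,1,1).

The boundary map ∂_2: C_2 → C_1 maps a triangle to the signed sum of its edges. For instance
  ∂[1,3,5] = [3,5] − [1,5] + [1,3],
  ∂[1,3,6] = [3,6] − [1,6] + [1,3].
As a 15×10 matrix over Z this has rank 10, with invariant factors (1,1,1,1,1,1,1,1,1,2).

Computing H_k = (kernel of ∂_k) / (image of ∂_{k+1}):

  H_0: rank C_0 − rank ∂_1 = 6 − 5 = 1, and the invariant factors of ∂_1 are all 1, so H_0 = Z.
  H_1: rank ker ∂_1 − rank ∂_2 = (15 − 5) − 10 = 0, and ∂_2 has invariant factor 2 > 1, so H_1 = Z/2.
  H_2: rank ker ∂_2 − rank ∂_3 = (10 − 10) − 0 = 0, and there is no ∂_3, so H_2 = 0.

(K is a triangulation of the real projective plane RP^2.)

H_0 = Z,  H_1 = Z/2,  H_2 = 0.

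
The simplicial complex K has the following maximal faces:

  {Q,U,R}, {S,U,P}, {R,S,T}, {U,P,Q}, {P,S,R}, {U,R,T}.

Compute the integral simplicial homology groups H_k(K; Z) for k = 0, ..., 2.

K has 6 vertices, 12 edges, 6 triangles.
rank ∂_0 = 0, rank ∂_1 = 5 ⇒ b_0 = 6 − 0 − 5 = 1; all invariant factors of ∂_1 are 1 so no torsion. So H_0 = Z.
rank ∂_1 = 5, rank ∂_2 = 6 ⇒ b_1 = 12 − 5 − 6 = 1; all invariant factors of ∂_2 are 1 so no torsion. So H_1 = Z.
rank ∂_2 = 6, rank ∂_3 = 0 ⇒ b_2 = 6 − 6 − 0 = 0. So H_2 = 0.

H_0 ≅ Z,  H_1 ≅ Z,  H_2 = 0.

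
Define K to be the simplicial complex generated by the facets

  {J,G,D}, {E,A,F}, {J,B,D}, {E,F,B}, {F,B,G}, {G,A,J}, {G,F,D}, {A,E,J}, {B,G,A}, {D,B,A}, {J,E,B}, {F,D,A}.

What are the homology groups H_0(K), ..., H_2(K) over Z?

Take the total order A < B < D < E < F < G < J on the vertex set. Then K (dimension 2) consists of the simplices:

  0-simplices (7): A, B, D, E, F, G, J
  1-simplices (18): AB, AD, AE, AF, AG, AJ, BD, BE, BF, BG, BJ, DF, DG, DJ, EF, EJ, FG, GJ
  2-simplices (12): ABD, ABG, ADF, AEF, AEJ, AGJ, BDJ, BEF, BEJ, BFG, DFG, DGJ

Hence C_0 ≅ Z^7, C_1 ≅ Z^18, C_2 ≅ Z^12.

The boundary map ∂_1: C_1 → C_0 sends each edge [p,q] (with p < q) to q − p.
This gives a 7×18 integer matrix of rank 6; reducing to Smith normal form yields diagonal entries (1,1,1,1,1,1).

Boundary ∂_2: C_2 → C_1 maps a triangle to the signed sum of its edges. For instance
  ∂DFG = FG − DG + DF,
  ∂BFG = FG − BG + BF.
The 18×12 boundary matrix has rank 12 and Smith normal form diag(1,1,1,1,1,1,1,1,1,1,1,2).

Reading off H_k = ker ∂_k / im ∂_{k+1}:

  H_0: rank C_0 − rank ∂_1 = 7 − 6 = 1, and the invariant factors of ∂_1 are all 1, so H_0 = Z.
  H_1: rank ker ∂_1 − rank ∂_2 = (18 − 6) − 12 = 0, and ∂_2 has invariant factor 2 > 1, so H_1 = Z_2.
  H_2: rank ker ∂_2 − rank ∂_3 = (12 − 12) − 0 = 0, and there is no ∂_3, so H_2 = 0.

H_0 = Z,  H_1 = Z_2,  H_2 = 0.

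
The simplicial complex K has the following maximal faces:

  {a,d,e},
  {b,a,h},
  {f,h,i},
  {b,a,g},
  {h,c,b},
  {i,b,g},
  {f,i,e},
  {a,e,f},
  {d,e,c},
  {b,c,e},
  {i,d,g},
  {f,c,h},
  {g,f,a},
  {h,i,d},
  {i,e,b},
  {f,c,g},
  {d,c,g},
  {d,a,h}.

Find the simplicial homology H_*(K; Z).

Order the vertices as a < b < c < d < e < f < g < h < i. Listing each simplex with vertices in this order, K has dimension 2 with simplices:

  0-simplices (9): a, b, c, d, e, f, g, h, i
  1-simplices (27): ab, ad, ae, af, ag, ah, bc, be, bg, bh, bi, cd, ce, cf, cg, ch, de, dg, dh, di, ef, ei, fg, fh, fi, gi, hi
  2-simplices (18): abg, abh, ade, adh, aef, afg, bce, bch, bei, bgi, cde, cdg, cfg, cfh, dgi, dhi, efi, fhi

Hence C_0 ≅ Z^9, C_1 ≅ Z^27, C_2 ≅ Z^18.

The boundary map ∂_1: C_1 → C_0 sends each edge [p,q] (with p < q) to q − p. For instance
  ∂bi = i − b.
This gives a 9×27 integer matrix of rank 8; reducing to Smith normal form yields diagonal entries (1,1,1,1,1,1,1,1).

∂_2: C_2 → C_1 acts by ∂[p,q,r] = [q,r] − [p,r] + [p,q]. For instance
  ∂cfh = fh − ch + cf,
  ∂cdg = dg − cg + cd.
As a 27×18 matrix over Z this has rank 17, with invariant factors (1,1,1,1,1,1,1,1,1,1,1,1,1,1,1,1,1).

From H_k ≅ ker(∂_k) / im(∂_{k+1}) we obtain:

  H_0: rank C_0 − rank ∂_1 = 9 − 8 = 1, and the invariant factors of ∂_1 are all 1, so H_0 ≅ Z.
  H_1: rank ker ∂_1 − rank ∂_2 = (27 − 8) − 17 = 2, and the invariant factors of ∂_2 are all 1, so H_1 ≅ Z^2.
  H_2: rank ker ∂_2 − rank ∂_3 = (18 − 17) − 0 = 1, and there is no ∂_3, so H_2 ≅ Z.

H_0 ≅ Z,  H_1 ≅ Z^2,  H_2 ≅ Z.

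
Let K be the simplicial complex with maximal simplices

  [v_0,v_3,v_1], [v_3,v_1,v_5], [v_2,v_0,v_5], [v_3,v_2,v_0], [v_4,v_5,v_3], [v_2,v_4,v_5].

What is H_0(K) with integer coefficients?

Order the vertices as v_0 < v_1 < v_2 < v_3 < v_4 < v_5. Listing each simplex with vertices in this order, K has dimension 2 with simplices:

  0-simplices (6): [v_0], [v_1], [v_2], [v_3], [v_4], [v_5]
  1-simplices (12): [v_0,v_1], [v_0,v_2], [v_0,v_3], [v_0,v_5], [v_1,v_3], [v_1,v_5], [v_2,v_3], [v_2,v_4], [v_2,v_5], [v_3,v_4], [v_3,v_5], [v_4,v_5]
  2-simplices (6): [v_0,v_1,v_3], [v_0,v_2,v_3], [v_0,v_2,v_5], [v_1,v_3,v_5], [v_2,v_4,v_5], [v_3,v_4,v_5]

Hence C_0 ≅ Z^6, C_1 ≅ Z^12, C_2 ≅ Z^6.

Boundary ∂_1: C_1 → C_0 maps an edge to its endpoints' difference, ∂[p,q] = q − p. For instance
  ∂[v_0,v_2] = [v_2] − [v_0].
The resulting 6×12 matrix has rank 5, and its Smith normal form has invariant factors (1,1,1,1,1).

Boundary ∂_2: C_2 → C_1 sends each 2-simplex [p,q,r] to [q,r] − [p,r] + [p,q]. For instance
  ∂[v_0,v_2,v_5] = [v_2,v_5] − [v_0,v_5] + [v_0,v_2],
  ∂[v_1,v_3,v_5] = [v_3,v_5] − [v_1,v_5] + [v_1,v_3].
This gives a 12×6 integer matrix of rank 6; reducing to Smith normal form yields diagonal entries (1,1,1,1,1,1).

Reading off H_k = ker ∂_k / im ∂_{k+1}:

  H_0: rank C_0 − rank ∂_1 = 6 − 5 = 1, and the invariant factors of ∂_1 are all 1, so H_0 = Z.

H_0 = Z.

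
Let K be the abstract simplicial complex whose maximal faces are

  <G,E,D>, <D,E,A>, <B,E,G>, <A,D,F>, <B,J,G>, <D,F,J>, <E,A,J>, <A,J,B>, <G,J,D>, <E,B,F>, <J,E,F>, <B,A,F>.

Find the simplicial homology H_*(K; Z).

H_0 ≅ Z,  H_1 ≅ Z/2Z,  H_2 = 0.

Order the vertices as A < B < D < E < F < G < J. Listing each simplex with vertices in this order, K has dimension 2 with simplices:

  0-simplices (7): A, B, D, E, F, G, J
  1-simplices (18): AB, AD, AE, AF, AJ, BE, BF, BG, BJ, DE, DF, DG, DJ, EF, EG, EJ, FJ, GJ
  2-simplices (12): ABF, ABJ, ADE, ADF, AEJ, BEF, BEG, BGJ, DEG, DFJ, DGJ, EFJ

Hence C_0 ≅ Z^7, C_1 ≅ Z^18, C_2 ≅ Z^12.

Boundary ∂_1: C_1 → C_0 sends each edge [p,q] (with p < q) to q − p.
The 7×18 boundary matrix has rank 6 and Smith normal form diag(1,1,1,1,1,1).

The boundary map ∂_2: C_2 → C_1 sends each 2-simplex [p,q,r] to [q,r] − [p,r] + [p,q]. For instance
  ∂DFJ = FJ − DJ + DF,
  ∂BEG = EG − BG + BE.
This gives a 18×12 integer matrix of rank 12; reducing to Smith normal form yields diagonal entries (1,1,1,1,1,1,1,1,1,1,1,2).

From H_k ≅ ker(∂_k) / im(∂_{k+1}) we obtain:

  H_0: rank C_0 − rank ∂_1 = 7 − 6 = 1, and the invariant factors of ∂_1 are all 1, so H_0 = Z.
  H_1: rank ker ∂_1 − rank ∂_2 = (18 − 6) − 12 = 0, and ∂_2 has invariant factor 2 > 1, so H_1 = Z/2Z.
  H_2: rank ker ∂_2 − rank ∂_3 = (12 − 12) − 0 = 0, and there is no ∂_3, so H_2 = 0.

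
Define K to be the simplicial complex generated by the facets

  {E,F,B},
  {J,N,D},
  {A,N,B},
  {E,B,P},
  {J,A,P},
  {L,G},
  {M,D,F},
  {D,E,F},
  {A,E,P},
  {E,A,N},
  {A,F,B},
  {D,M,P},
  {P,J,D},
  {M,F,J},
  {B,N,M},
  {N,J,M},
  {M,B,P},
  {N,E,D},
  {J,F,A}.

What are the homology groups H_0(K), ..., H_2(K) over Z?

Order the vertices as A < B < D < E < F < G < J < L < M < N < P. Listing each simplex with vertices in this order, K has dimension 2 with simplices:

  0-simplices (11): A, B, D, E, F, G, J, L, M, N, P
  1-simplices (28): AB, AE, AF, AJ, AN, AP, BE, BF, BM, BN, BP, DE, DF, DJ, DM, DN, DP, EF, EN, EP, FJ, FM, GL, JM, JN, JP, MN, MP
  2-simplices (18): ABF, ABN, AEN, AEP, AFJ, AJP, BEF, BEP, BMN, BMP, DEF, DEN, DFM, DJN, DJP, DMP, FJM, JMN

Hence C_0 ≅ Z^11, C_1 ≅ Z^28, C_2 ≅ Z^18.

Boundary ∂_1: C_1 → C_0 maps an edge to its endpoints' difference, ∂[p,q] = q − p.
The resulting 11×28 matrix has rank 9, and its Smith normal form has invariant factors (1,1,1,1,1,1,1,1,1).

∂_2: C_2 → C_1 acts by ∂[p,q,r] = [q,r] − [p,r] + [p,q]. For instance
  ∂ABN = BN − AN + AB,
  ∂AFJ = FJ − AJ + AF.
As a 28×18 matrix over Z this has rank 18, with invariant factors (1,1,1,1,1,1,1,1,1,1,1,1,1,1,1,1,1,2).

Reading off H_k = ker ∂_k / im ∂_{k+1}:

  H_0: rank C_0 − rank ∂_1 = 11 − 9 = 2, and the invariant factors of ∂_1 are all 1, so H_0 = Z^2.
  H_1: rank ker ∂_1 − rank ∂_2 = (28 − 9) − 18 = 1, and ∂_2 has invariant factor 2 > 1, so H_1 = Z ⊕ Z/2.
  H_2: rank ker ∂_2 − rank ∂_3 = (18 − 18) − 0 = 0, and there is no ∂_3, so H_2 = 0.

H_0 ≅ Z^2,  H_1 ≅ Z ⊕ Z/2,  H_2 = 0.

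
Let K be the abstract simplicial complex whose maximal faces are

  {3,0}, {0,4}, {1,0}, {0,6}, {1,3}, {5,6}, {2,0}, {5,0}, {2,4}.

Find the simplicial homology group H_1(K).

Order the vertices as 0 < 1 < 2 < 3 < 4 < 5 < 6. Listing each simplex with vertices in this order, K has dimension 1 with simplices:

  0-simplices (7): [0], [1], [2], [3], [4], [5], [6]
  1-simplices (9): [0,1], [0,2], [0,3], [0,4], [0,5], [0,6], [1,3], [2,4], [5,6]

giving chain groups C_0 ≅ Z^7, C_1 ≅ Z^9.

The boundary map ∂_1: C_1 → C_0 maps an edge to its endpoints' difference, ∂[p,q] = q − p. For instance
  ∂[5,6] = [6] − [5].
This gives a 7×9 integer matrix of rank 6; reducing to Smith normal form yields diagonal entries (1,1,1,1,1,1).

Computing H_k = (kernel of ∂_k) / (image of ∂_{k+1}):

  H_1: rank ker ∂_1 − rank ∂_2 = (9 − 6) − 0 = 3, and there is no ∂_2, so H_1 = Z^3.

H_1 ≅ Z^3.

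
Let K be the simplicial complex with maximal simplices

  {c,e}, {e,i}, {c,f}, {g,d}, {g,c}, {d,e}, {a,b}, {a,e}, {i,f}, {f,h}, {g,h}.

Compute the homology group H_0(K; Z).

Fix the vertex order a < b < c < d < e < f < g < h < i and write every simplex with vertices in increasing order. Then dim K = 1 and the simplices of K are:

  0-simplices (9): a, b, c, d, e, f, g, h, i
  1-simplices (11): ab, ae, ce, cf, cg, de, dg, ei, fh, fi, gh

Hence C_0 ≅ Z^9, C_1 ≅ Z^11.

The boundary map ∂_1: C_1 → C_0 is given by ∂[p,q] = [q] − [p]. For instance
  ∂cf = f − c.
The 9×11 boundary matrix has rank 8 and Smith normal form diag(1,1,1,1,1,1,1,1).

Computing H_k = (kernel of ∂_k) / (image of ∂_{k+1}):

  H_0: rank C_0 − rank ∂_1 = 9 − 8 = 1, and the invariant factors of ∂_1 are all 1, so H_0 = Z.

H_0 ≅ Z.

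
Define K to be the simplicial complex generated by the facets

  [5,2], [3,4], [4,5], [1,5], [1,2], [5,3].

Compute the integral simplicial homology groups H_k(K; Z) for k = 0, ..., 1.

H_0 ≅ Z,  H_1 ≅ Z^2.

Order the vertices as 1 < 2 < 3 < 4 < 5. Listing each simplex with vertices in this order, K has dimension 1 with simplices:

  0-simplices (5): [1], [2], [3], [4], [5]
  1-simplices (6): [1,2], [1,5], [2,5], [3,4], [3,5], [4,5]

so the chain groups are C_0 ≅ Z^5, C_1 ≅ Z^6.

The boundary map ∂_1: C_1 → C_0 maps an edge to its endpoints' difference, ∂[p,q] = q − p.
As a 5×6 matrix over Z this has rank 4, with invariant factors (1,1,1,1).

From H_k ≅ ker(∂_k) / im(∂_{k+1}) we obtain:

  H_0: rank C_0 − rank ∂_1 = 5 − 4 = 1, and the invariant factors of ∂_1 are all 1, so H_0 = Z.
  H_1: rank ker ∂_1 − rank ∂_2 = (6 − 4) − 0 = 2, and there is no ∂_2, so H_1 = Z^2.

(K is a triangulation of a wedge of 2 circles.)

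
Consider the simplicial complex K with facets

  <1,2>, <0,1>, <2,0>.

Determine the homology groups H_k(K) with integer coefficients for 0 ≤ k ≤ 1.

H_0 ≅ Z,  H_1 ≅ Z.

Fix the vertex order 0 < 1 < 2 and write every simplex with vertices in increasing order. Then dim K = 1 and the simplices of K are:

  0-simplices (3): [0], [1], [2]
  1-simplices (3): [0,1], [0,2], [1,2]

so the chain groups are C_0 ≅ Z^3, C_1 ≅ Z^3.

The boundary map ∂_1: C_1 → C_0 is given by ∂[p,q] = [q] − [p]. For instance
  ∂[1,2] = [2] − [1].
The 3×3 boundary matrix has rank 2 and Smith normal form diag(1,1).

Now H_k = ker ∂_k / im ∂_{k+1}, so:

  H_0: rank C_0 − rank ∂_1 = 3 − 2 = 1, and the invariant factors of ∂_1 are all 1, so H_0 ≅ Z.
  H_1: rank ker ∂_1 − rank ∂_2 = (3 − 2) − 0 = 1, and there is no ∂_2, so H_1 ≅ Z.

(K is a triangulation of the circle S^1.)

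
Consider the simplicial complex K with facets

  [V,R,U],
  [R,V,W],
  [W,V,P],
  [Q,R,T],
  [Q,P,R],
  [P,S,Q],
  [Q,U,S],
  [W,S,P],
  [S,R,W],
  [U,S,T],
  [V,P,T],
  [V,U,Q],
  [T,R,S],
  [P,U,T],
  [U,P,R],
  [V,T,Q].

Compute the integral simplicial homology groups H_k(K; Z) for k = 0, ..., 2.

H_0 = Z,  H_1 = Z^2,  H_2 = Z.

Fix the vertex order P < Q < R < S < T < U < V < W and write every simplex with vertices in increasing order. Then dim K = 2 and the simplices of K are:

  0-simplices (8): P, Q, R, S, T, U, V, W
  1-simplices (24): PQ, PR, PS, PT, PU, PV, PW, QR, QS, QT, QU, QV, RS, RT, RU, RV, RW, ST, SU, SW, TU, TV, UV, VW
  2-simplices (16): PQR, PQS, PRU, PSW, PTU, PTV, PVW, QRT, QSU, QTV, QUV, RST, RSW, RUV, RVW, STU

Hence C_0 ≅ Z^8, C_1 ≅ Z^24, C_2 ≅ Z^16.

∂_1: C_1 → C_0 maps an edge to its endpoints' difference, ∂[p,q] = q − p. For instance
  ∂PT = T − P.
The resulting 8×24 matrix has rank 7, and its Smith normal form has invariant factors (1,1,1,1,1,1,1).

The boundary map ∂_2: C_2 → C_1 maps a triangle to the signed sum of its edges. For instance
  ∂PRU = RU − PU + PR,
  ∂PTV = TV − PV + PT.
The resulting 24×16 matrix has rank 15, and its Smith normal form has invariant factors (1,1,1,1,1,1,1,1,1,1,1,1,1,1,1).

Reading off H_k = ker ∂_k / im ∂_{k+1}:

  H_0: rank C_0 − rank ∂_1 = 8 − 7 = 1, and the invariant factors of ∂_1 are all 1, so H_0 ≅ Z.
  H_1: rank ker ∂_1 − rank ∂_2 = (24 − 7) − 15 = 2, and the invariant factors of ∂_2 are all 1, so H_1 ≅ Z^2.
  H_2: rank ker ∂_2 − rank ∂_3 = (16 − 15) − 0 = 1, and there is no ∂_3, so H_2 ≅ Z.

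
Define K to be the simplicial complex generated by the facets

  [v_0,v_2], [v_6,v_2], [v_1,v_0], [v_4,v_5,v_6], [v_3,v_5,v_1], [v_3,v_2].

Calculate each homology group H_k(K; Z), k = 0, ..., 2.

H_0 ≅ Z,  H_1 ≅ Z^2,  H_2 = 0.

Take the total order v_0 < v_1 < v_2 < v_3 < v_4 < v_5 < v_6 on the vertex set. Then K (dimension 2) consists of the simplices:

  0-simplices (7): [v_0], [v_1], [v_2], [v_3], [v_4], [v_5], [v_6]
  1-simplices (10): [v_0,v_1], [v_0,v_2], [v_1,v_3], [v_1,v_5], [v_2,v_3], [v_2,v_6], [v_3,v_5], [v_4,v_5], [v_4,v_6], [v_5,v_6]
  2-simplices (2): [v_1,v_3,v_5], [v_4,v_5,v_6]

giving chain groups C_0 ≅ Z^7, C_1 ≅ Z^10, C_2 ≅ Z^2.

∂_1: C_1 → C_0 maps an edge to its endpoints' difference, ∂[p,q] = q − p. For instance
  ∂[v_2,v_3] = [v_3] − [v_2].
As a 7×10 matrix over Z this has rank 6, with invariant factors (1,1,1,1,1,1).

∂_2: C_2 → C_1 sends each 2-simplex [p,q,r] to [q,r] − [p,r] + [p,q]. For instance
  ∂[v_1,v_3,v_5] = [v_3,v_5] − [v_1,v_5] + [v_1,v_3],
  ∂[v_4,v_5,v_6] = [v_5,v_6] − [v_4,v_6] + [v_4,v_5].
As a 10×2 matrix over Z this has rank 2, with invariant factors (1,1).

Reading off H_k = ker ∂_k / im ∂_{k+1}:

  H_0: rank C_0 − rank ∂_1 = 7 − 6 = 1, and the invariant factors of ∂_1 are all 1, so H_0 ≅ Z.
  H_1: rank ker ∂_1 − rank ∂_2 = (10 − 6) − 2 = 2, and the invariant factors of ∂_2 are all 1, so H_1 ≅ Z^2.
  H_2: rank ker ∂_2 − rank ∂_3 = (2 − 2) − 0 = 0, and there is no ∂_3, so H_2 ≅ 0.

As a check, the Euler characteristic is 7 − 10 + 2 = -1, which agrees with 1 − 2 + 0 = -1.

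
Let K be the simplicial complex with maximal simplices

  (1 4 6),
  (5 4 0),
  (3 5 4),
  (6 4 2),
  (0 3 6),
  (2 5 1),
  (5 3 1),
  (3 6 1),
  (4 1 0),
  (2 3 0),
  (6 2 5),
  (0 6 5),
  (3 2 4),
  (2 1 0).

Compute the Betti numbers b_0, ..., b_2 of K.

Fix the vertex order 0 < 1 < 2 < 3 < 4 < 5 < 6 and write every simplex with vertices in increasing order. Then dim K = 2 and the simplices of K are:

  0-simplices (7): [0], [1], [2], [3], [4], [5], [6]
  1-simplices (21): [0,1], [0,2], [0,3], [0,4], [0,5], [0,6], [1,2], [1,3], [1,4], [1,5], [1,6], [2,3], [2,4], [2,5], [2,6], [3,4], [3,5], [3,6], [4,5], [4,6], [5,6]
  2-simplices (14): [0,1,2], [0,1,4], [0,2,3], [0,3,6], [0,4,5], [0,5,6], [1,2,5], [1,3,5], [1,3,6], [1,4,6], [2,3,4], [2,4,6], [2,5,6], [3,4,5]

giving chain groups C_0 ≅ Z^7, C_1 ≅ Z^21, C_2 ≅ Z^14.

The boundary map ∂_1: C_1 → C_0 is given by ∂[p,q] = [q] − [p]. For instance
  ∂[0,2] = [2] − [0].
This gives a 7×21 integer matrix of rank 6; reducing to Smith normal form yields diagonal entries (1,1,1,1,1,1).

∂_2: C_2 → C_1 sends each 2-simplex [p,q,r] to [q,r] − [p,r] + [p,q]. For instance
  ∂[2,5,6] = [5,6] − [2,6] + [2,5],
  ∂[0,1,2] = [1,2] − [0,2] + [0,1].
The 21×14 boundary matrix has rank 13 and Smith normal form diag(1,1,1,1,1,1,1,1,1,1,1,1,1).

Reading off H_k = ker ∂_k / im ∂_{k+1}:

  H_0: rank C_0 − rank ∂_1 = 7 − 6 = 1, and the invariant factors of ∂_1 are all 1, so H_0 = Z.
  H_1: rank ker ∂_1 − rank ∂_2 = (21 − 6) − 13 = 2, and the invariant factors of ∂_2 are all 1, so H_1 = Z^2.
  H_2: rank ker ∂_2 − rank ∂_3 = (14 − 13) − 0 = 1, and there is no ∂_3, so H_2 = Z.

As a check, the Euler characteristic is 7 − 21 + 14 = 0, which agrees with 1 − 2 + 1 = 0.

Hence the Betti numbers are b_0 = 1, b_1 = 2, b_2 = 1.

b_0 = 1, b_1 = 2, b_2 = 1.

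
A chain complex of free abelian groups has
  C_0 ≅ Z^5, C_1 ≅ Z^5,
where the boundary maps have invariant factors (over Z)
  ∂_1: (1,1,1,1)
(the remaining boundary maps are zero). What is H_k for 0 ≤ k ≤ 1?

H_0: b_0 = 5 − 0 − 4 = 1; torsion from ∂_1 factors > 1: none. So H_0 = Z.
H_1: b_1 = 5 − 4 − 0 = 1; torsion from ∂_2 factors > 1: none. So H_1 = Z.

H_0 = Z,  H_1 = Z.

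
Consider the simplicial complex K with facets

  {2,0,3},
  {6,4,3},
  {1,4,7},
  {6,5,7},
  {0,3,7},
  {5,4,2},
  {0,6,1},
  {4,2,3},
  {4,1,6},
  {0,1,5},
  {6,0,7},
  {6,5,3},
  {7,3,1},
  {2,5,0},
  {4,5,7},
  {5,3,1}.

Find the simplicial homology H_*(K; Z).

H_0 = Z,  H_1 = Z^2,  H_2 = Z.

K has 8 vertices, 24 edges, 16 triangles.
rank ∂_0 = 0, rank ∂_1 = 7 ⇒ b_0 = 8 − 0 − 7 = 1; all invariant factors of ∂_1 are 1 so no torsion. So H_0 ≅ Z.
rank ∂_1 = 7, rank ∂_2 = 15 ⇒ b_1 = 24 − 7 − 15 = 2; all invariant factors of ∂_2 are 1 so no torsion. So H_1 ≅ Z^2.
rank ∂_2 = 15, rank ∂_3 = 0 ⇒ b_2 = 16 − 15 − 0 = 1. So H_2 ≅ Z.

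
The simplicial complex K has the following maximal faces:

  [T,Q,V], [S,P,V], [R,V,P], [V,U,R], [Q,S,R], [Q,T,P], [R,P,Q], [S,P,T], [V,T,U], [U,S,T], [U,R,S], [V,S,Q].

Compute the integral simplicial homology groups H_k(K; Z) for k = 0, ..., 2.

Order the vertices as P < Q < R < S < T < U < V. Listing each simplex with vertices in this order, K has dimension 2 with simplices:

  0-simplices (7): P, Q, R, S, T, U, V
  1-simplices (18): PQ, PR, PS, PT, PV, QR, QS, QT, QV, RS, RU, RV, ST, SU, SV, TU, TV, UV
  2-simplices (12): PQR, PQT, PRV, PST, PSV, QRS, QSV, QTV, RSU, RUV, STU, TUV

so the chain groups are C_0 ≅ Z^7, C_1 ≅ Z^18, C_2 ≅ Z^12.

∂_1: C_1 → C_0 is given by ∂[p,q] = [q] − [p]. For instance
  ∂SU = U − S.
The resulting 7×18 matrix has rank 6, and its Smith normal form has invariant factors (1,1,1,1,1,1).

Boundary ∂_2: C_2 → C_1 maps a triangle to the signed sum of its edges. For instance
  ∂QRS = RS − QS + QR,
  ∂PSV = SV − PV + PS.
The resulting 18×12 matrix has rank 12, and its Smith normal form has invariant factors (1,1,1,1,1,1,1,1,1,1,1,2).

From H_k ≅ ker(∂_k) / im(∂_{k+1}) we obtain:

  H_0: rank C_0 − rank ∂_1 = 7 − 6 = 1, and the invariant factors of ∂_1 are all 1, so H_0 = Z.
  H_1: rank ker ∂_1 − rank ∂_2 = (18 − 6) − 12 = 0, and ∂_2 has invariant factor 2 > 1, so H_1 = Z/2Z.
  H_2: rank ker ∂_2 − rank ∂_3 = (12 − 12) − 0 = 0, and there is no ∂_3, so H_2 = 0.

As a check, the Euler characteristic is 7 − 18 + 12 = 1, which agrees with 1 − 0 + 0 = 1.

H_0 = Z,  H_1 = Z/2Z,  H_2 = 0.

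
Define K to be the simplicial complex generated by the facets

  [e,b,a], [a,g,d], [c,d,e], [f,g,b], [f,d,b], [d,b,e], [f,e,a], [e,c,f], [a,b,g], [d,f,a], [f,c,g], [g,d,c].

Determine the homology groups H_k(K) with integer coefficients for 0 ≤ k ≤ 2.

Take the total order a < b < c < d < e < f < g on the vertex set. Then K (dimension 2) consists of the simplices:

  0-simplices (7): a, b, c, d, e, f, g
  1-simplices (18): ab, ad, ae, af, ag, bd, be, bf, bg, cd, ce, cf, cg, de, df, dg, ef, fg
  2-simplices (12): abe, abg, adf, adg, aef, bde, bdf, bfg, cde, cdg, cef, cfg

so the chain groups are C_0 ≅ Z^7, C_1 ≅ Z^18, C_2 ≅ Z^12.

The boundary map ∂_1: C_1 → C_0 sends each edge [p,q] (with p < q) to q − p.
The 7×18 boundary matrix has rank 6 and Smith normal form diag(1,1,1,1,1,1).

Boundary ∂_2: C_2 → C_1 sends each 2-simplex [p,q,r] to [q,r] − [p,r] + [p,q]. For instance
  ∂abg = bg − ag + ab,
  ∂cfg = fg − cg + cf.
As a 18×12 matrix over Z this has rank 12, with invariant factors (1,1,1,1,1,1,1,1,1,1,1,2).

Now H_k = ker ∂_k / im ∂_{k+1}, so:

  H_0: rank C_0 − rank ∂_1 = 7 − 6 = 1, and the invariant factors of ∂_1 are all 1, so H_0 = Z.
  H_1: rank ker ∂_1 − rank ∂_2 = (18 − 6) − 12 = 0, and ∂_2 has invariant factor 2 > 1, so H_1 = Z/2.
  H_2: rank ker ∂_2 − rank ∂_3 = (12 − 12) − 0 = 0, and there is no ∂_3, so H_2 = 0.

H_0 = Z,  H_1 = Z/2,  H_2 = 0.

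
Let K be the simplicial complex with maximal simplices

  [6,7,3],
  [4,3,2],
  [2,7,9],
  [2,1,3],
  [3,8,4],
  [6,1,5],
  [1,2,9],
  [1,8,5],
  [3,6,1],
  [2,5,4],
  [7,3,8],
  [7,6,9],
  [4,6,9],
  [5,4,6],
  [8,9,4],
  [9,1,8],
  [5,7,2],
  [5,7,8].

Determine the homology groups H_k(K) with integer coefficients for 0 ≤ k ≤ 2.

Take the total order 1 < 2 < 3 < 4 < 5 < 6 < 7 < 8 < 9 on the vertex set. Then K (dimension 2) consists of the simplices:

  0-simplices (9): [1], [2], [3], [4], [5], [6], [7], [8], [9]
  1-simplices (27): (27 of them)
  2-simplices (18): [1,2,3], [1,2,9], [1,3,6], [1,5,6], [1,5,8], [1,8,9], [2,3,4], [2,4,5], [2,5,7], [2,7,9], [3,4,8], [3,6,7], [3,7,8], [4,5,6], [4,6,9], [4,8,9], [5,7,8], [6,7,9]

giving chain groups C_0 ≅ Z^9, C_1 ≅ Z^27, C_2 ≅ Z^18.

The boundary map ∂_1: C_1 → C_0 sends each edge [p,q] (with p < q) to q − p.
The resulting 9×27 matrix has rank 8, and its Smith normal form has invariant factors (1,1,1,1,1,1,1,1).

The boundary map ∂_2: C_2 → C_1 acts by ∂[p,q,r] = [q,r] − [p,r] + [p,q]. For instance
  ∂[3,6,7] = [6,7] − [3,7] + [3,6],
  ∂[1,5,8] = [5,8] − [1,8] + [1,5].
This gives a 27×18 integer matrix of rank 17; reducing to Smith normal form yields diagonal entries (1,1,1,1,1,1,1,1,1,1,1,1,1,1,1,1,1).

Reading off H_k = ker ∂_k / im ∂_{k+1}:

  H_0: rank C_0 − rank ∂_1 = 9 − 8 = 1, and the invariant factors of ∂_1 are all 1, so H_0 = Z.
  H_1: rank ker ∂_1 − rank ∂_2 = (27 − 8) − 17 = 2, and the invariant factors of ∂_2 are all 1, so H_1 = Z^2.
  H_2: rank ker ∂_2 − rank ∂_3 = (18 − 17) − 0 = 1, and there is no ∂_3, so H_2 = Z.

(K is a triangulation of the torus T^2.)

H_0 ≅ Z,  H_1 ≅ Z^2,  H_2 ≅ Z.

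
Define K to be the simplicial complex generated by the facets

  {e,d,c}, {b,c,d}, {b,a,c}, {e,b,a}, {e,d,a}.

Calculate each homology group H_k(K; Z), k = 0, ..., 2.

H_0 = Z,  H_1 = Z,  H_2 = 0.

We work with the vertex ordering a < b < c < d < e. The simplices of K, each written with vertices in increasing order, are:

  0-simplices (5): a, b, c, d, e
  1-simplices (10): ab, ac, ad, ae, bc, bd, be, cd, ce, de
  2-simplices (5): abc, abe, ade, bcd, cde

Hence C_0 ≅ Z^5, C_1 ≅ Z^10, C_2 ≅ Z^5.

The boundary map ∂_1: C_1 → C_0 sends each edge [p,q] (with p < q) to q − p. For instance
  ∂cd = d − c.
The resulting 5×10 matrix has rank 4, and its Smith normal form has invariant factors (1,1,1,1).

∂_2: C_2 → C_1 acts by ∂[p,q,r] = [q,r] − [p,r] + [p,q]. For instance
  ∂abc = bc − ac + ab,
  ∂abe = be − ae + ab.
As a 10×5 matrix over Z this has rank 5, with invariant factors (1,1,1,1,1).

From H_k ≅ ker(∂_k) / im(∂_{k+1}) we obtain:

  H_0: rank C_0 − rank ∂_1 = 5 − 4 = 1, and the invariant factors of ∂_1 are all 1, so H_0 ≅ Z.
  H_1: rank ker ∂_1 − rank ∂_2 = (10 − 4) − 5 = 1, and the invariant factors of ∂_2 are all 1, so H_1 ≅ Z.
  H_2: rank ker ∂_2 − rank ∂_3 = (5 − 5) − 0 = 0, and there is no ∂_3, so H_2 ≅ 0.

(K is a triangulation of the Möbius band.)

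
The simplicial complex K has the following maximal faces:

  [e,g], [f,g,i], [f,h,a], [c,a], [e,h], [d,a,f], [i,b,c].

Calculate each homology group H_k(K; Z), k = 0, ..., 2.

H_0 ≅ Z,  H_1 ≅ Z^2,  H_2 = 0.

Order the vertices as a < b < c < d < e < f < g < h < i. Listing each simplex with vertices in this order, K has dimension 2 with simplices:

  0-simplices (9): a, b, c, d, e, f, g, h, i
  1-simplices (14): ac, ad, af, ah, bc, bi, ci, df, eg, eh, fg, fh, fi, gi
  2-simplices (4): adf, afh, bci, fgi

Hence C_0 ≅ Z^9, C_1 ≅ Z^14, C_2 ≅ Z^4.

Boundary ∂_1: C_1 → C_0 maps an edge to its endpoints' difference, ∂[p,q] = q − p.
The resulting 9×14 matrix has rank 8, and its Smith normal form has invariant factors (1,1,1,1,1,1,1,1).

∂_2: C_2 → C_1 maps a triangle to the signed sum of its edges. For instance
  ∂afh = fh − ah + af,
  ∂adf = df − af + ad.
This gives a 14×4 integer matrix of rank 4; reducing to Smith normal form yields diagonal entries (1,1,1,1).

Reading off H_k = ker ∂_k / im ∂_{k+1}:

  H_0: rank C_0 − rank ∂_1 = 9 − 8 = 1, and the invariant factors of ∂_1 are all 1, so H_0 = Z.
  H_1: rank ker ∂_1 − rank ∂_2 = (14 − 8) − 4 = 2, and the invariant factors of ∂_2 are all 1, so H_1 = Z^2.
  H_2: rank ker ∂_2 − rank ∂_3 = (4 − 4) − 0 = 0, and there is no ∂_3, so H_2 = 0.

As a check, the Euler characteristic is 9 − 14 + 4 = -1, which agrees with 1 − 2 + 0 = -1.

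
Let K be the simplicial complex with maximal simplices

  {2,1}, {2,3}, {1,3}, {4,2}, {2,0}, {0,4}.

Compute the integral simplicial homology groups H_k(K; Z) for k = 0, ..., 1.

Take the total order 0 < 1 < 2 < 3 < 4 on the vertex set. Then K (dimension 1) consists of the simplices:

  0-simplices (5): [0], [1], [2], [3], [4]
  1-simplices (6): [0,2], [0,4], [1,2], [1,3], [2,3], [2,4]

giving chain groups C_0 ≅ Z^5, C_1 ≅ Z^6.

Boundary ∂_1: C_1 → C_0 is given by ∂[p,q] = [q] − [p]. For instance
  ∂[2,3] = [3] − [2].
The resulting 5×6 matrix has rank 4, and its Smith normal form has invariant factors (1,1,1,1).

Now H_k = ker ∂_k / im ∂_{k+1}, so:

  H_0: rank C_0 − rank ∂_1 = 5 − 4 = 1, and the invariant factors of ∂_1 are all 1, so H_0 = Z.
  H_1: rank ker ∂_1 − rank ∂_2 = (6 − 4) − 0 = 2, and there is no ∂_2, so H_1 = Z^2.

As a check, the Euler characteristic is 5 − 6 = -1, which agrees with 1 − 2 = -1.
(K is a triangulation of a wedge of 2 circles.)

H_0 = Z,  H_1 = Z^2.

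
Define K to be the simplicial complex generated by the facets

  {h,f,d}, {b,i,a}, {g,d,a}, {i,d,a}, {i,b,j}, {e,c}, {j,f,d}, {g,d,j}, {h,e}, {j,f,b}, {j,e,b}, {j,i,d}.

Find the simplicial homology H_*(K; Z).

We work with the vertex ordering a < b < c < d < e < f < g < h < i < j. The simplices of K, each written with vertices in increasing order, are:

  0-simplices (10): a, b, c, d, e, f, g, h, i, j
  1-simplices (20): ab, ad, ag, ai, be, bf, bi, bj, ce, df, dg, dh, di, dj, eh, ej, fh, fj, gj, ij
  2-simplices (10): abi, adg, adi, bej, bfj, bij, dfh, dfj, dgj, dij

Hence C_0 ≅ Z^10, C_1 ≅ Z^20, C_2 ≅ Z^10.

∂_1: C_1 → C_0 sends each edge [p,q] (with p < q) to q − p. For instance
  ∂ag = g − a.
The resulting 10×20 matrix has rank 9, and its Smith normal form has invariant factors (1,1,1,1,1,1,1,1,1).

The boundary map ∂_2: C_2 → C_1 acts by ∂[p,q,r] = [q,r] − [p,r] + [p,q]. For instance
  ∂dgj = gj − dj + dg,
  ∂dfh = fh − dh + df.
The 20×10 boundary matrix has rank 10 and Smith normal form diag(1,1,1,1,1,1,1,1,1,1).

Reading off H_k = ker ∂_k / im ∂_{k+1}:

  H_0: rank C_0 − rank ∂_1 = 10 − 9 = 1, and the invariant factors of ∂_1 are all 1, so H_0 ≅ Z.
  H_1: rank ker ∂_1 − rank ∂_2 = (20 − 9) − 10 = 1, and the invariant factors of ∂_2 are all 1, so H_1 ≅ Z.
  H_2: rank ker ∂_2 − rank ∂_3 = (10 − 10) − 0 = 0, and there is no ∂_3, so H_2 ≅ 0.

H_0 = Z,  H_1 = Z,  H_2 = 0.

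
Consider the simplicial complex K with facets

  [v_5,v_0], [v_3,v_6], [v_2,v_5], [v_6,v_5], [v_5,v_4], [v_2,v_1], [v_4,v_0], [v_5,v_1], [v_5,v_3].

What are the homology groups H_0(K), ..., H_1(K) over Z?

H_0 = Z,  H_1 = Z^3.

We work with the vertex ordering v_0 < v_1 < v_2 < v_3 < v_4 < v_5 < v_6. The simplices of K, each written with vertices in increasing order, are:

  0-simplices (7): [v_0], [v_1], [v_2], [v_3], [v_4], [v_5], [v_6]
  1-simplices (9): [v_0,v_4], [v_0,v_5], [v_1,v_2], [v_1,v_5], [v_2,v_5], [v_3,v_5], [v_3,v_6], [v_4,v_5], [v_5,v_6]

Hence C_0 ≅ Z^7, C_1 ≅ Z^9.

Boundary ∂_1: C_1 → C_0 is given by ∂[p,q] = [q] − [p]. For instance
  ∂[v_3,v_6] = [v_6] − [v_3].
As a 7×9 matrix over Z this has rank 6, with invariant factors (1,1,1,1,1,1).

Now H_k = ker ∂_k / im ∂_{k+1}, so:

  H_0: rank C_0 − rank ∂_1 = 7 − 6 = 1, and the invariant factors of ∂_1 are all 1, so H_0 ≅ Z.
  H_1: rank ker ∂_1 − rank ∂_2 = (9 − 6) − 0 = 3, and there is no ∂_2, so H_1 ≅ Z^3.

(K is a triangulation of a wedge of 3 circles.)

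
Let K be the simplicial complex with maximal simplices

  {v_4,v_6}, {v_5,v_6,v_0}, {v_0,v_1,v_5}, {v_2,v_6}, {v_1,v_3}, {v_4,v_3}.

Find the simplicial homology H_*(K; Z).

H_0 = Z,  H_1 = Z,  H_2 = 0.

Take the total order v_0 < v_1 < v_2 < v_3 < v_4 < v_5 < v_6 on the vertex set. Then K (dimension 2) consists of the simplices:

  0-simplices (7): [v_0], [v_1], [v_2], [v_3], [v_4], [v_5], [v_6]
  1-simplices (9): [v_0,v_1], [v_0,v_5], [v_0,v_6], [v_1,v_3], [v_1,v_5], [v_2,v_6], [v_3,v_4], [v_4,v_6], [v_5,v_6]
  2-simplices (2): [v_0,v_1,v_5], [v_0,v_5,v_6]

Hence C_0 ≅ Z^7, C_1 ≅ Z^9, C_2 ≅ Z^2.

∂_1: C_1 → C_0 maps an edge to its endpoints' difference, ∂[p,q] = q − p.
The resulting 7×9 matrix has rank 6, and its Smith normal form has invariant factors (1,1,1,1,1,1).

Boundary ∂_2: C_2 → C_1 sends each 2-simplex [p,q,r] to [q,r] − [p,r] + [p,q]. For instance
  ∂[v_0,v_5,v_6] = [v_5,v_6] − [v_0,v_6] + [v_0,v_5],
  ∂[v_0,v_1,v_5] = [v_1,v_5] − [v_0,v_5] + [v_0,v_1].
The resulting 9×2 matrix has rank 2, and its Smith normal form has invariant factors (1,1).

From H_k ≅ ker(∂_k) / im(∂_{k+1}) we obtain:

  H_0: rank C_0 − rank ∂_1 = 7 − 6 = 1, and the invariant factors of ∂_1 are all 1, so H_0 ≅ Z.
  H_1: rank ker ∂_1 − rank ∂_2 = (9 − 6) − 2 = 1, and the invariant factors of ∂_2 are all 1, so H_1 ≅ Z.
  H_2: rank ker ∂_2 − rank ∂_3 = (2 − 2) − 0 = 0, and there is no ∂_3, so H_2 ≅ 0.

As a check, the Euler characteristic is 7 − 9 + 2 = 0, which agrees with 1 − 1 + 0 = 0.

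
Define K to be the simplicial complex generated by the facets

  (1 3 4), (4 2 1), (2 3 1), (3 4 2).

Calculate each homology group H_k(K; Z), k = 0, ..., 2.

H_0 = Z,  H_1 = 0,  H_2 = Z.

K has 4 vertices, 6 edges, 4 triangles.
rank ∂_0 = 0, rank ∂_1 = 3 ⇒ b_0 = 4 − 0 − 3 = 1; all invariant factors of ∂_1 are 1 so no torsion. So H_0 ≅ Z.
rank ∂_1 = 3, rank ∂_2 = 3 ⇒ b_1 = 6 − 3 − 3 = 0; all invariant factors of ∂_2 are 1 so no torsion. So H_1 ≅ 0.
rank ∂_2 = 3, rank ∂_3 = 0 ⇒ b_2 = 4 − 3 − 0 = 1. So H_2 ≅ Z.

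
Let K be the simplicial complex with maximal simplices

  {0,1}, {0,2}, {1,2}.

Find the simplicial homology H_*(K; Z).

H_0 = Z,  H_1 = Z.

Take the total order 0 < 1 < 2 on the vertex set. Then K (dimension 1) consists of the simplices:

  0-simplices (3): [0], [1], [2]
  1-simplices (3): [0,1], [0,2], [1,2]

giving chain groups C_0 ≅ Z^3, C_1 ≅ Z^3.

Boundary ∂_1: C_1 → C_0 is given by ∂[p,q] = [q] − [p].
As a 3×3 matrix over Z this has rank 2, with invariant factors (1,1).

Now H_k = ker ∂_k / im ∂_{k+1}, so:

  H_0: rank C_0 − rank ∂_1 = 3 − 2 = 1, and the invariant factors of ∂_1 are all 1, so H_0 ≅ Z.
  H_1: rank ker ∂_1 − rank ∂_2 = (3 − 2) − 0 = 1, and there is no ∂_2, so H_1 ≅ Z.

As a check, the Euler characteristic is 3 − 3 = 0, which agrees with 1 − 1 = 0.
(K is a triangulation of the circle S^1.)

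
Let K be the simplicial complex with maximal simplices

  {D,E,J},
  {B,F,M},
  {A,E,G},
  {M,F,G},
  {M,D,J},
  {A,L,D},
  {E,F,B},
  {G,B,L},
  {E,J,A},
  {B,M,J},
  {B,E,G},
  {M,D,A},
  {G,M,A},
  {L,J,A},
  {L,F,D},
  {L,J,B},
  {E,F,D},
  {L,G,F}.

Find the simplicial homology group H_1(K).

H_1 ≅ Z ⊕ Z/2.

Take the total order A < B < D < E < F < G < J < L < M on the vertex set. Then K (dimension 2) consists of the simplices:

  0-simplices (9): A, B, D, E, F, G, J, L, M
  1-simplices (27): AD, AE, AG, AJ, AL, AM, BE, BF, BG, BJ, BL, BM, DE, DF, DJ, DL, DM, EF, EG, EJ, FG, FL, FM, GL, GM, JL, JM
  2-simplices (18): ADL, ADM, AEG, AEJ, AGM, AJL, BEF, BEG, BFM, BGL, BJL, BJM, DEF, DEJ, DFL, DJM, FGL, FGM

Hence C_0 ≅ Z^9, C_1 ≅ Z^27, C_2 ≅ Z^18.

The boundary map ∂_1: C_1 → C_0 sends each edge [p,q] (with p < q) to q − p.
The 9×27 boundary matrix has rank 8 and Smith normal form diag(1,1,1,1,1,1,1,1).

The boundary map ∂_2: C_2 → C_1 maps a triangle to the signed sum of its edges. For instance
  ∂FGM = GM − FM + FG,
  ∂BJM = JM − BM + BJ.
The 27×18 boundary matrix has rank 18 and Smith normal form diag(1,1,1,1,1,1,1,1,1,1,1,1,1,1,1,1,1,2).

Computing H_k = (kernel of ∂_k) / (image of ∂_{k+1}):

  H_1: rank ker ∂_1 − rank ∂_2 = (27 − 8) − 18 = 1, and ∂_2 has invariant factor 2 > 1, so H_1 = Z ⊕ Z/2.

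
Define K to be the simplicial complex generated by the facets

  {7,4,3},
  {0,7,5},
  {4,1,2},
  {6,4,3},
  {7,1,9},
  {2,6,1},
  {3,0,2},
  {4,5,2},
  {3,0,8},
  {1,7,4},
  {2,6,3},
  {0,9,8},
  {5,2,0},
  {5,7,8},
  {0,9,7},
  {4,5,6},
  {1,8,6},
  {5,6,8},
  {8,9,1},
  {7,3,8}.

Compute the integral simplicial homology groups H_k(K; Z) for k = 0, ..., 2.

Order the vertices as 0 < 1 < 2 < 3 < 4 < 5 < 6 < 7 < 8 < 9. Listing each simplex with vertices in this order, K has dimension 2 with simplices:

  0-simplices (10): [0], [1], [2], [3], [4], [5], [6], [7], [8], [9]
  1-simplices (30): (30 of them)
  2-simplices (20): (20 of them)

Hence C_0 ≅ Z^10, C_1 ≅ Z^30, C_2 ≅ Z^20.

The boundary map ∂_1: C_1 → C_0 sends each edge [p,q] (with p < q) to q − p. For instance
  ∂[5,6] = [6] − [5].
As a 10×30 matrix over Z this has rank 9, with invariant factors (1,1,1,1,1,1,1,1,1).

The boundary map ∂_2: C_2 → C_1 sends each 2-simplex [p,q,r] to [q,r] − [p,r] + [p,q]. For instance
  ∂[0,3,8] = [3,8] − [0,8] + [0,3],
  ∂[3,4,7] = [4,7] − [3,7] + [3,4].
The 30×20 boundary matrix has rank 20 and Smith normal form diag(1,1,1,1,1,1,1,1,1,1,1,1,1,1,1,1,1,1,1,2).

Computing H_k = (kernel of ∂_k) / (image of ∂_{k+1}):

  H_0: rank C_0 − rank ∂_1 = 10 − 9 = 1, and the invariant factors of ∂_1 are all 1, so H_0 = Z.
  H_1: rank ker ∂_1 − rank ∂_2 = (30 − 9) − 20 = 1, and ∂_2 has invariant factor 2 > 1, so H_1 = Z × Z/2.
  H_2: rank ker ∂_2 − rank ∂_3 = (20 − 20) − 0 = 0, and there is no ∂_3, so H_2 = 0.

As a check, the Euler characteristic is 10 − 30 + 20 = 0, which agrees with 1 − 1 + 0 = 0.

H_0 ≅ Z,  H_1 ≅ Z × Z/2,  H_2 = 0.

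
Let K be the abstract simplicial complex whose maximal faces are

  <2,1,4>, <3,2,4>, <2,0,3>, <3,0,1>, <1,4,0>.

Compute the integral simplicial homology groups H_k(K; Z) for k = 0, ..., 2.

K has 5 vertices, 10 edges, 5 triangles.
rank ∂_0 = 0, rank ∂_1 = 4 ⇒ b_0 = 5 − 0 − 4 = 1; all invariant factors of ∂_1 are 1 so no torsion. So H_0 ≅ Z.
rank ∂_1 = 4, rank ∂_2 = 5 ⇒ b_1 = 10 − 4 − 5 = 1; all invariant factors of ∂_2 are 1 so no torsion. So H_1 ≅ Z.
rank ∂_2 = 5, rank ∂_3 = 0 ⇒ b_2 = 5 − 5 − 0 = 0. So H_2 ≅ 0.

H_0 ≅ Z,  H_1 ≅ Z,  H_2 = 0.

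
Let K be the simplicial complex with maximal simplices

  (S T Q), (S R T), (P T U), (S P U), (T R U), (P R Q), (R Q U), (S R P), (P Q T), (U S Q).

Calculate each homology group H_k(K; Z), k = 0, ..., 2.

Fix the vertex order P < Q < R < S < T < U and write every simplex with vertices in increasing order. Then dim K = 2 and the simplices of K are:

  0-simplices (6): P, Q, R, S, T, U
  1-simplices (15): PQ, PR, PS, PT, PU, QR, QS, QT, QU, RS, RT, RU, ST, SU, TU
  2-simplices (10): PQR, PQT, PRS, PSU, PTU, QRU, QST, QSU, RST, RTU

giving chain groups C_0 ≅ Z^6, C_1 ≅ Z^15, C_2 ≅ Z^10.

The boundary map ∂_1: C_1 → C_0 sends each edge [p,q] (with p < q) to q − p. For instance
  ∂PQ = Q − P.
As a 6×15 matrix over Z this has rank 5, with invariant factors (1,1,1,1,1).

∂_2: C_2 → C_1 maps a triangle to the signed sum of its edges. For instance
  ∂QST = ST − QT + QS,
  ∂PQR = QR − PR + PQ.
This gives a 15×10 integer matrix of rank 10; reducing to Smith normal form yields diagonal entries (1,1,1,1,1,1,1,1,1,2).

From H_k ≅ ker(∂_k) / im(∂_{k+1}) we obtain:

  H_0: rank C_0 − rank ∂_1 = 6 − 5 = 1, and the invariant factors of ∂_1 are all 1, so H_0 = Z.
  H_1: rank ker ∂_1 − rank ∂_2 = (15 − 5) − 10 = 0, and ∂_2 has invariant factor 2 > 1, so H_1 = Z/2.
  H_2: rank ker ∂_2 − rank ∂_3 = (10 − 10) − 0 = 0, and there is no ∂_3, so H_2 = 0.

As a check, the Euler characteristic is 6 − 15 + 10 = 1, which agrees with 1 − 0 + 0 = 1.

H_0 ≅ Z,  H_1 ≅ Z/2,  H_2 = 0.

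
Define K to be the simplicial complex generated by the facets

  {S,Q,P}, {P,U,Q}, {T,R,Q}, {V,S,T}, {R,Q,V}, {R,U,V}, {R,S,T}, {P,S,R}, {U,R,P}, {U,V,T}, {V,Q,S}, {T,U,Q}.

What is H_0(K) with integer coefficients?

H_0 = Z.

Order the vertices as P < Q < R < S < T < U < V. Listing each simplex with vertices in this order, K has dimension 2 with simplices:

  0-simplices (7): P, Q, R, S, T, U, V
  1-simplices (18): PQ, PR, PS, PU, QR, QS, QT, QU, QV, RS, RT, RU, RV, ST, SV, TU, TV, UV
  2-simplices (12): PQS, PQU, PRS, PRU, QRT, QRV, QSV, QTU, RST, RUV, STV, TUV

Hence C_0 ≅ Z^7, C_1 ≅ Z^18, C_2 ≅ Z^12.

The boundary map ∂_1: C_1 → C_0 maps an edge to its endpoints' difference, ∂[p,q] = q − p. For instance
  ∂ST = T − S.
The resulting 7×18 matrix has rank 6, and its Smith normal form has invariant factors (1,1,1,1,1,1).

Boundary ∂_2: C_2 → C_1 maps a triangle to the signed sum of its edges. For instance
  ∂PRS = RS − PS + PR,
  ∂QRV = RV − QV + QR.
This gives a 18×12 integer matrix of rank 12; reducing to Smith normal form yields diagonal entries (1,1,1,1,1,1,1,1,1,1,1,2).

From H_k ≅ ker(∂_k) / im(∂_{k+1}) we obtain:

  H_0: rank C_0 − rank ∂_1 = 7 − 6 = 1, and the invariant factors of ∂_1 are all 1, so H_0 = Z.

(K is a triangulation of the real projective plane RP^2.)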